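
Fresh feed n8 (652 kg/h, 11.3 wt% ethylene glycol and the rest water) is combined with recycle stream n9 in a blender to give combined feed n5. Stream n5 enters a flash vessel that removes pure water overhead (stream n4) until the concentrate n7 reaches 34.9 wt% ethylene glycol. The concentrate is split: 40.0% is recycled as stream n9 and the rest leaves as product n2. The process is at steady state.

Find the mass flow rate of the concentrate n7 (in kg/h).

Overall ethylene glycol balance (none leaves overhead): ethylene glycol in fresh feed = ethylene glycol in product, i.e. 652×0.113 = (1−0.400)·n7·0.349.
n7 = 73.676/(0.349×0.600) = 351.84 kg/h.

351.8 kg/h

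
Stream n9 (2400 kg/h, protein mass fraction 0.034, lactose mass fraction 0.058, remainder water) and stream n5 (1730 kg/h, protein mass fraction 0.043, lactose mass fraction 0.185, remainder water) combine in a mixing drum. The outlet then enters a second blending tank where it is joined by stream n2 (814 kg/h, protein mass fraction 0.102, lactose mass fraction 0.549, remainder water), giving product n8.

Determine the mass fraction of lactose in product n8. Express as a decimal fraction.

Overall, product flow = 4944 kg/h.
lactose in = 2400×0.058 + 1730×0.185 + 814×0.549 = 906.14 kg/h.
lactose fraction in n8 = 0.183.

0.183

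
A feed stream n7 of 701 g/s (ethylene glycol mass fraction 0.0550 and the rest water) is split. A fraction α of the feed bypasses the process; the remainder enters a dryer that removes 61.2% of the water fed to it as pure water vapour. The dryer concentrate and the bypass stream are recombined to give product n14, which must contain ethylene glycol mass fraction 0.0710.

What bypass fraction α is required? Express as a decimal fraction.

0.610

All 701×0.055 = 38.555 g/s of ethylene glycol reaches n14, so n14 = 38.555/0.071 = 543.03 g/s and vapour = 157.97 g/s.
The evaporator receives (1−α)·701 of feed at 0.945 water and removes 0.612 of that water:
0.612×0.945×(1−α)×701 = 157.97
(1−α) = 157.97/405.42 = 0.3897;  α = 0.6103.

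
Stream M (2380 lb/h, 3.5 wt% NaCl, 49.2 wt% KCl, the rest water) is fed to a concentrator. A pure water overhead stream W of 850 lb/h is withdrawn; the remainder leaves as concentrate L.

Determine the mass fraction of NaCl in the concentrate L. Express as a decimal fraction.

NaCl is not removed: 2380×0.035 = 83.3 lb/h of NaCl enters L.
Concentrate = 2380 − 850 = 1530 lb/h.
Mass fraction = 83.3/1530 = 0.0544.

0.0544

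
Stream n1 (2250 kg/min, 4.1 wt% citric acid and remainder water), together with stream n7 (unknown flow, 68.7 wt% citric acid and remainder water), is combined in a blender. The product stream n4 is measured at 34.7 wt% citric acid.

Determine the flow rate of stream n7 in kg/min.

2025 kg/min

Let n7 be the unknown flow. Total out = 2250 + n7.
citric acid balance: 92.25 + 0.687·n7 = 0.347·(2250 + n7)
(0.687 − 0.347)·n7 = 0.347×2250 − 92.25 = 688.5
n7 = 688.5 / 0.340 = 2025 kg/min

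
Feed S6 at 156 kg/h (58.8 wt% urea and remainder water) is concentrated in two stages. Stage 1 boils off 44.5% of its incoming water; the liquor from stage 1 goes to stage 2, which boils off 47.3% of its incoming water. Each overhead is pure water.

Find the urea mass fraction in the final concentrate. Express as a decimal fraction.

0.8299

water in feed = 156×0.412 = 64.272 kg/h.
After stage 1: water left = (1−0.445)×64.272 = 35.671; stream total = 127.4 kg/h.
After stage 2: water left = (1−0.473)×35.671 = 18.799; final concentrate = 110.53 kg/h.
urea fraction = 91.728/110.53 = 0.8299.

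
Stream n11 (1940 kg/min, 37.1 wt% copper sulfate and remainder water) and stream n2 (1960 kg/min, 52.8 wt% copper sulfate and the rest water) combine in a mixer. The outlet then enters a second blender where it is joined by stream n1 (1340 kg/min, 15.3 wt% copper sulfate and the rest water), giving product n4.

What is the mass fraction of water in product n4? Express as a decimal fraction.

0.626

Overall, product flow = 5240 kg/min.
water in = 1940×0.629 + 1960×0.472 + 1340×0.847 = 3280.4 kg/min.
water fraction in n4 = 0.626.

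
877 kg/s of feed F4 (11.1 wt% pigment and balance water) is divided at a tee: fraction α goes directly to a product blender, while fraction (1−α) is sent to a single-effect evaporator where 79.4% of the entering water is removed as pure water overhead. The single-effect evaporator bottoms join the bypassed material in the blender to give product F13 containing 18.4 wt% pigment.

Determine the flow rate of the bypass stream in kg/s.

All 877×0.111 = 97.347 kg/s of pigment reaches F13, so F13 = 97.347/0.184 = 529.06 kg/s and vapour = 347.94 kg/s.
The evaporator receives (1−α)·877 of feed at 0.889 water and removes 0.794 of that water:
0.794×0.889×(1−α)×877 = 347.94
(1−α) = 347.94/619.04 = 0.5621;  α = 0.4379.
Bypass flow = 0.4379×877 = 384.07 kg/s.

384.1 kg/s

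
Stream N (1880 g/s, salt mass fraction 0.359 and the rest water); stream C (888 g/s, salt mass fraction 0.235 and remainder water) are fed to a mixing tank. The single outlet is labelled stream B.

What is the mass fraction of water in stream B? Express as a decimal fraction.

0.681

Total flow out = 1880 + 888 = 2768 g/s.
water in = 1880×0.641 + 888×0.765 = 1884.4 g/s.
water mass fraction in B = 1884.4/2768 = 0.681.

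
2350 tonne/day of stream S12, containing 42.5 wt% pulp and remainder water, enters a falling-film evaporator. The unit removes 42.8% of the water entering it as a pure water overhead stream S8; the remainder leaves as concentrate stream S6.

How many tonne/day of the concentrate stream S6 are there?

water entering = 2350×0.575 = 1351.2 tonne/day; overhead removed = 0.428×1351.2 = 578.34 tonne/day.
Concentrate = 2350 − 578.34 = 1771.7 tonne/day.

1772 tonne/day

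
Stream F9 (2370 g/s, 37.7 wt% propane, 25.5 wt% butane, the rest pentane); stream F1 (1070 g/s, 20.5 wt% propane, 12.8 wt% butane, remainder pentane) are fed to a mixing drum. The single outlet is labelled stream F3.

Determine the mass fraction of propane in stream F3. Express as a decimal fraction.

Total flow out = 2370 + 1070 = 3440 g/s.
propane in = 2370×0.377 + 1070×0.205 = 1112.8 g/s.
propane mass fraction in F3 = 1112.8/3440 = 0.323.

0.323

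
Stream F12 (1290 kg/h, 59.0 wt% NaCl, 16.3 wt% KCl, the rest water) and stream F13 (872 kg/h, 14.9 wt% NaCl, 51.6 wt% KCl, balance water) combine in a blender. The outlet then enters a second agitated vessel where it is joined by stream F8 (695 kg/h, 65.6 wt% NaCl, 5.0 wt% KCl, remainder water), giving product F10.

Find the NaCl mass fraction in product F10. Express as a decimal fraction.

Overall, product flow = 2857 kg/h.
NaCl in = 1290×0.590 + 872×0.149 + 695×0.656 = 1346.9 kg/h.
NaCl fraction in F10 = 0.4715.

0.4715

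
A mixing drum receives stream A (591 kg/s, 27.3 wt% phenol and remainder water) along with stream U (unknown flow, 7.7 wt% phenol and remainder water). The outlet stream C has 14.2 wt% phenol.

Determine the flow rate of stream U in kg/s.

1191 kg/s

Let U be the unknown flow. Total out = 591 + U.
phenol balance: 161.34 + 0.077·U = 0.142·(591 + U)
(0.077 − 0.142)·U = 0.142×591 − 161.34 = -77.421
U = -77.421 / -0.065 = 1191.1 kg/s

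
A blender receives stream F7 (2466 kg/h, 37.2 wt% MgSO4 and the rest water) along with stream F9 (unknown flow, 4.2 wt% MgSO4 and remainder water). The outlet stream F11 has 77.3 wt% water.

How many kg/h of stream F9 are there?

Let F9 be the unknown flow. Total out = 2466 + F9.
water balance: 1548.6 + 0.958·F9 = 0.773·(2466 + F9)
(0.958 − 0.773)·F9 = 0.773×2466 − 1548.6 = 357.57
F9 = 357.57 / 0.185 = 1932.8 kg/h

1933 kg/h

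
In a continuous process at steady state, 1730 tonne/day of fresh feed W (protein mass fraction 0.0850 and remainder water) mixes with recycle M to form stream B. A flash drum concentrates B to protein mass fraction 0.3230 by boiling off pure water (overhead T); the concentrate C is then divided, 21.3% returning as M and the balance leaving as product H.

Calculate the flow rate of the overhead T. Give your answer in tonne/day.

Overall protein balance (none leaves overhead): protein in fresh feed = protein in product, i.e. 1730×0.085 = (1−0.213)·C·0.323.
C = 147.05/(0.323×0.787) = 578.48 tonne/day.
Recycle M = 0.213×578.48 = 123.22 tonne/day.
Combined feed B = 1730 + 123.22 = 1853.2 tonne/day.
Overhead T = B − C = 1853.2 − 578.48 = 1274.7 tonne/day.

1275 tonne/day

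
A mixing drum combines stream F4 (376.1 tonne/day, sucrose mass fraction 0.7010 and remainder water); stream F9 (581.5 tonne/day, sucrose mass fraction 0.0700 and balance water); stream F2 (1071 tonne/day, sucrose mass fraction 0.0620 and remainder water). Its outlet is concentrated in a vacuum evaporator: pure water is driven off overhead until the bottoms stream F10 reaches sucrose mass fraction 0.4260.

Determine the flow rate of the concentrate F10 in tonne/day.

870.3 tonne/day

sucrose entering = 376.1×0.701 + 581.5×0.070 + 1071×0.062 = 370.75 tonne/day.
All sucrose reports to F10, so F10 = 370.75/0.426 = 870.31 tonne/day.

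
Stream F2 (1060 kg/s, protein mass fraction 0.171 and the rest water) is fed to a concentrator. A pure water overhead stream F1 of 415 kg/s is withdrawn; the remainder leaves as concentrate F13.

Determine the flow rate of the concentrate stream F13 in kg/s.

645 kg/s

Concentrate = 1060 − 415 = 645 kg/s.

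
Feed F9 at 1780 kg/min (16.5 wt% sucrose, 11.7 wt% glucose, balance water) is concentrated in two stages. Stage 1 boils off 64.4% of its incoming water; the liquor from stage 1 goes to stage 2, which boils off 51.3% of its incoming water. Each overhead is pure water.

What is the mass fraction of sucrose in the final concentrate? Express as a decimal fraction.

0.4059

water in feed = 1780×0.718 = 1278 kg/min.
After stage 1: water left = (1−0.644)×1278 = 454.98; stream total = 956.94 kg/min.
After stage 2: water left = (1−0.513)×454.98 = 221.58; final concentrate = 723.54 kg/min.
sucrose fraction = 293.7/723.54 = 0.4059.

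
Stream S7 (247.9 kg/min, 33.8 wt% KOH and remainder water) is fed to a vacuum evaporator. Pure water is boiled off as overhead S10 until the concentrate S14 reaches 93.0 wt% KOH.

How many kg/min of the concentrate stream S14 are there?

90.1 kg/min

KOH is conserved: 247.9×0.338 = 83.79 kg/min all reports to the concentrate.
Concentrate = 83.79/(target fraction) = 90.097 kg/min.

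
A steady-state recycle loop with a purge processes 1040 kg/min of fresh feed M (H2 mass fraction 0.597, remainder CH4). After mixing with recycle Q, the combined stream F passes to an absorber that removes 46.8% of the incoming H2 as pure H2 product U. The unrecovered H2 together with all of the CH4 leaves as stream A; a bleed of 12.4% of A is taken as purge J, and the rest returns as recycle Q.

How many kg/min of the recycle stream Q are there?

3503 kg/min

CH4 enters only via M and leaves only via the purge: 1040×0.403 = 0.124×(CH4 in A), and the absorber passes all CH4, so CH4 in F = CH4 in A = 3380 kg/min.
H2 in F: m_A = 1040×0.597 + (1−0.124)·(1−0.468)·m_A, so m_A = 620.88/0.5340 = 1162.8 kg/min.
A = (1−0.468)×1162.8 + 3380 = 3998.6 kg/min.
Recycle Q = (1−0.124)×3998.6 = 3502.8 kg/min.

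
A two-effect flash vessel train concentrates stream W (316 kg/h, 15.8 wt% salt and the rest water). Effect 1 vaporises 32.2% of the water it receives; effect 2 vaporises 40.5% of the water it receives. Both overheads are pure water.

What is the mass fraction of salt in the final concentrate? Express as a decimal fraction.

water in feed = 316×0.842 = 266.07 kg/h.
After stage 1: water left = (1−0.322)×266.07 = 180.4; stream total = 230.32 kg/h.
After stage 2: water left = (1−0.405)×180.4 = 107.34; final concentrate = 157.26 kg/h.
salt fraction = 49.928/157.26 = 0.317.

0.317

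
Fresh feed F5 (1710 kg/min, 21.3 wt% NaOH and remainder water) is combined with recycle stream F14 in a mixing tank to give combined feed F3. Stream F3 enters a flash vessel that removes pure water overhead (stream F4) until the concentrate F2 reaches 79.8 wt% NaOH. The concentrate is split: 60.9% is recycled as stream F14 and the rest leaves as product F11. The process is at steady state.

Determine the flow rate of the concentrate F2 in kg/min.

Overall NaOH balance (none leaves overhead): NaOH in fresh feed = NaOH in product, i.e. 1710×0.213 = (1−0.609)·F2·0.798.
F2 = 364.23/(0.798×0.391) = 1167.3 kg/min.

1167 kg/min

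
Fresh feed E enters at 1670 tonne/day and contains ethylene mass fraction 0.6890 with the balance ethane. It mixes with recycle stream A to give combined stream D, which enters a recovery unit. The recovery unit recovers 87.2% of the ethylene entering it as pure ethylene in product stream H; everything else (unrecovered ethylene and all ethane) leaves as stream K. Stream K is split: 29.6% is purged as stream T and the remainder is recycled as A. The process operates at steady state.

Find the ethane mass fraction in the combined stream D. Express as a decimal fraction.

0.5812

ethane enters only via E and leaves only via the purge: 1670×0.311 = 0.296×(ethane in K), and the recovery unit passes all ethane, so ethane in D = ethane in K = 1754.6 tonne/day.
ethylene in D: m_A = 1670×0.689 + (1−0.296)·(1−0.872)·m_A, so m_A = 1150.6/0.9099 = 1264.6 tonne/day.
D = 1264.6 + 1754.6 = 3019.2 tonne/day.
ethane fraction in D = 1754.6/3019.2 = 0.5812.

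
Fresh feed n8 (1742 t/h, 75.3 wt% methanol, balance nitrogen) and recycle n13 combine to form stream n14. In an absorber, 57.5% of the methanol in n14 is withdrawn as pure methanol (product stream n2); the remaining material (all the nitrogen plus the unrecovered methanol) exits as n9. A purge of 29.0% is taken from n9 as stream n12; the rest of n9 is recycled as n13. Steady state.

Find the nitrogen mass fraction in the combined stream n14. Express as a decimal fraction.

0.4413

nitrogen enters only via n8 and leaves only via the purge: 1742×0.247 = 0.290×(nitrogen in n9), and the absorber passes all nitrogen, so nitrogen in n14 = nitrogen in n9 = 1483.7 t/h.
methanol in n14: m_A = 1742×0.753 + (1−0.290)·(1−0.575)·m_A, so m_A = 1311.7/0.6983 = 1878.6 t/h.
n14 = 1878.6 + 1483.7 = 3362.3 t/h.
nitrogen fraction in n14 = 1483.7/3362.3 = 0.4413.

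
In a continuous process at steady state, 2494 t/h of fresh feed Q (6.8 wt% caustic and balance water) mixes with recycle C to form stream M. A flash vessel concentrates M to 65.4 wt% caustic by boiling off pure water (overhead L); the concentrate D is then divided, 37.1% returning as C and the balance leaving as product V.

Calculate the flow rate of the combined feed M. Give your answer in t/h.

Overall caustic balance (none leaves overhead): caustic in fresh feed = caustic in product, i.e. 2494×0.068 = (1−0.371)·D·0.654.
D = 169.59/(0.654×0.629) = 412.27 t/h.
Recycle C = 0.371×412.27 = 152.95 t/h.
Combined feed M = 2494 + 152.95 = 2647 t/h.

2647 t/h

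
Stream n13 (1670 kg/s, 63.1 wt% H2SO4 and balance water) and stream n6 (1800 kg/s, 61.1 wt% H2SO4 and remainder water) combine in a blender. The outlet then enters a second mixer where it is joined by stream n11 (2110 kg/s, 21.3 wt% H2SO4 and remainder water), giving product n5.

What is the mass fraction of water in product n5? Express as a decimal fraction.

Overall, product flow = 5580 kg/s.
water in = 1670×0.369 + 1800×0.389 + 2110×0.787 = 2977 kg/s.
water fraction in n5 = 0.5335.

0.5335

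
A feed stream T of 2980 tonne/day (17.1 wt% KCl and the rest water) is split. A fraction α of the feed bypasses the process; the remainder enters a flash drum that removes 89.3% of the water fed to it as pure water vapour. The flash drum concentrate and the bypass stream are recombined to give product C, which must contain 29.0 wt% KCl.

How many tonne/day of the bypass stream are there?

All 2980×0.171 = 509.58 tonne/day of KCl reaches C, so C = 509.58/0.290 = 1757.2 tonne/day and vapour = 1222.8 tonne/day.
The evaporator receives (1−α)·2980 of feed at 0.829 water and removes 0.893 of that water:
0.893×0.829×(1−α)×2980 = 1222.8
(1−α) = 1222.8/2206.1 = 0.5543;  α = 0.4457.
Bypass flow = 0.4457×2980 = 1328.2 tonne/day.

1328 tonne/day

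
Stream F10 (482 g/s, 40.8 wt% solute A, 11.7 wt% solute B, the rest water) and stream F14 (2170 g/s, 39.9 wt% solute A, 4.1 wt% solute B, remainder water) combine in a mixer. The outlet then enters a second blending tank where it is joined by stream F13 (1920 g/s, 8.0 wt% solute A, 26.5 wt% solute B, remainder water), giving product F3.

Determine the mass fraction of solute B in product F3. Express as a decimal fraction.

0.143

Overall, product flow = 4572 g/s.
solute B in = 482×0.117 + 2170×0.041 + 1920×0.265 = 654.16 g/s.
solute B fraction in F3 = 0.143.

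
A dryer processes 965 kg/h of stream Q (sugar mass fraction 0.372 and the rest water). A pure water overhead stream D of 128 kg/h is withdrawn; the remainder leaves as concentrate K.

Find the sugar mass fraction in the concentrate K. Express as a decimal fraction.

0.429

sugar is not removed: 965×0.372 = 358.98 kg/h of sugar enters K.
Concentrate = 965 − 128 = 837 kg/h.
Mass fraction = 358.98/837 = 0.429.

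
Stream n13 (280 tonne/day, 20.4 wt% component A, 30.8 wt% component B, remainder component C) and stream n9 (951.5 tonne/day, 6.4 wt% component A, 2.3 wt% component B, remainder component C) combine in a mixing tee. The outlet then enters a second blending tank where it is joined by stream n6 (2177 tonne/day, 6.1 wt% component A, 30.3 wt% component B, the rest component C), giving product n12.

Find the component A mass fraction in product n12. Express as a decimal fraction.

0.0736

Overall, product flow = 3408.5 tonne/day.
component A in = 280×0.204 + 951.5×0.064 + 2177×0.061 = 250.81 tonne/day.
component A fraction in n12 = 0.0736.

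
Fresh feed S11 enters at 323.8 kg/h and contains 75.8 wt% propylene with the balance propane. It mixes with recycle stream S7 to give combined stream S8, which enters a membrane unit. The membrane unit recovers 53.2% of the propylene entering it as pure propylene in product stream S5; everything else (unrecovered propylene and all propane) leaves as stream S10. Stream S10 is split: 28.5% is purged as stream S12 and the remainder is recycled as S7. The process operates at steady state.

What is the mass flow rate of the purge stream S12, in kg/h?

127.6 kg/h

propane enters only via S11 and leaves only via the purge: 323.8×0.242 = 0.285×(propane in S10), and the membrane unit passes all propane, so propane in S8 = propane in S10 = 274.95 kg/h.
propylene in S8: m_A = 323.8×0.758 + (1−0.285)·(1−0.532)·m_A, so m_A = 245.44/0.6654 = 368.87 kg/h.
S10 = (1−0.532)×368.87 + 274.95 = 447.58 kg/h.
Purge S12 = 0.285×447.58 = 127.56 kg/h.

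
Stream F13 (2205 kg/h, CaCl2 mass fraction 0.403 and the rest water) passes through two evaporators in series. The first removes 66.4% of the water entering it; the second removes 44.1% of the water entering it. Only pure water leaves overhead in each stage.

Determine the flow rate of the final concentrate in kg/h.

water in feed = 2205×0.597 = 1316.4 kg/h.
After stage 1: water left = (1−0.664)×1316.4 = 442.31; stream total = 1330.9 kg/h.
After stage 2: water left = (1−0.441)×442.31 = 247.25; final concentrate = 1135.9 kg/h.

1136 kg/h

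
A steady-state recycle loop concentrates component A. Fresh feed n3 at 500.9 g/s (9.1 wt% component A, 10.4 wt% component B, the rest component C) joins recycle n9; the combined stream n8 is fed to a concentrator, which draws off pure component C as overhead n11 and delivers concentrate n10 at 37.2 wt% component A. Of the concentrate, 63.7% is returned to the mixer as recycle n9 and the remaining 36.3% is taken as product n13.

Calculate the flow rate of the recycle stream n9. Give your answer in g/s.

215 g/s

Overall component A balance (none leaves overhead): component A in fresh feed = component A in product, i.e. 500.9×0.091 = (1−0.637)·n10·0.372.
n10 = 45.582/(0.372×0.363) = 337.55 g/s.
Recycle n9 = 0.637×337.55 = 215.02 g/s.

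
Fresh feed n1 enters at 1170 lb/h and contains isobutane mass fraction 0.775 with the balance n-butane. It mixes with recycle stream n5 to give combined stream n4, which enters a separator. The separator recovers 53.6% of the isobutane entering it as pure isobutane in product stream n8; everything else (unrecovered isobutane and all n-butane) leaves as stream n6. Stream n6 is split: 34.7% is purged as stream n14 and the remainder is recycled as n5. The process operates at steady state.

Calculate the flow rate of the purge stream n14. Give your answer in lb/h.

472.7 lb/h

n-butane enters only via n1 and leaves only via the purge: 1170×0.225 = 0.347×(n-butane in n6), and the separator passes all n-butane, so n-butane in n4 = n-butane in n6 = 758.65 lb/h.
isobutane in n4: m_A = 1170×0.775 + (1−0.347)·(1−0.536)·m_A, so m_A = 906.75/0.6970 = 1300.9 lb/h.
n6 = (1−0.536)×1300.9 + 758.65 = 1362.3 lb/h.
Purge n14 = 0.347×1362.3 = 472.71 lb/h.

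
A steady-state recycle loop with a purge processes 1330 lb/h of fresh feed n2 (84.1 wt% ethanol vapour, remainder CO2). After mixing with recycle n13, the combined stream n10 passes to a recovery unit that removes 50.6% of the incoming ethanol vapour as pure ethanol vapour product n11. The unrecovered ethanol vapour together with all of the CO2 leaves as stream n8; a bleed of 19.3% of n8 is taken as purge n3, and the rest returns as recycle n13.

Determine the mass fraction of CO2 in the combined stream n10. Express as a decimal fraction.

CO2 enters only via n2 and leaves only via the purge: 1330×0.159 = 0.193×(CO2 in n8), and the recovery unit passes all CO2, so CO2 in n10 = CO2 in n8 = 1095.7 lb/h.
ethanol vapour in n10: m_A = 1330×0.841 + (1−0.193)·(1−0.506)·m_A, so m_A = 1118.5/0.6013 = 1860.1 lb/h.
n10 = 1860.1 + 1095.7 = 2955.8 lb/h.
CO2 fraction in n10 = 1095.7/2955.8 = 0.371.

0.371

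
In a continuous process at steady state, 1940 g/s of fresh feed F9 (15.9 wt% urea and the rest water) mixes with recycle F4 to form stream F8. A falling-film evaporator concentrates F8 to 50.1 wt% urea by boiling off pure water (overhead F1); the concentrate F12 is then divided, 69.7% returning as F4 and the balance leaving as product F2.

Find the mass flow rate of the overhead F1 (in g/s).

1324 g/s

Overall urea balance (none leaves overhead): urea in fresh feed = urea in product, i.e. 1940×0.159 = (1−0.697)·F12·0.501.
F12 = 308.46/(0.501×0.303) = 2032 g/s.
Recycle F4 = 0.697×2032 = 1416.3 g/s.
Combined feed F8 = 1940 + 1416.3 = 3356.3 g/s.
Overhead F1 = F8 − F12 = 3356.3 − 2032 = 1324.3 g/s.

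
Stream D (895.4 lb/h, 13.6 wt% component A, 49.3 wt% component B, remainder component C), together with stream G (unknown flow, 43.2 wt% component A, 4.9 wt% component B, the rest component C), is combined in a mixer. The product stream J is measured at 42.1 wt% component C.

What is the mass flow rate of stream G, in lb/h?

Let G be the unknown flow. Total out = 895.4 + G.
component C balance: 332.19 + 0.519·G = 0.421·(895.4 + G)
(0.519 − 0.421)·G = 0.421×895.4 − 332.19 = 44.77
G = 44.77 / 0.098 = 456.84 lb/h

456.8 lb/h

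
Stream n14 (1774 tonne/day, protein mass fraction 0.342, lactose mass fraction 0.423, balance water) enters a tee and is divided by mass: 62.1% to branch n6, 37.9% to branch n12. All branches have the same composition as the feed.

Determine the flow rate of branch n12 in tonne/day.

Branch n12 flow = 0.379×1774 = 672.35 tonne/day.

672.3 tonne/day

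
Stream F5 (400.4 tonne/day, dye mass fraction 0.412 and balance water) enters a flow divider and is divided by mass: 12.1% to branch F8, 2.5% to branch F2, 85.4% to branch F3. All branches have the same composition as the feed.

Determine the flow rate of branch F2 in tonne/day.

10.01 tonne/day

Branch F2 flow = 0.025×400.4 = 10.01 tonne/day.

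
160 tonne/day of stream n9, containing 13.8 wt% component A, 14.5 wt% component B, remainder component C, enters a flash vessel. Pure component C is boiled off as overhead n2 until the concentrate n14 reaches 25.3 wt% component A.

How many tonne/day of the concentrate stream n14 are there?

87.27 tonne/day

component A is conserved: 160×0.138 = 22.08 tonne/day all reports to the concentrate.
Concentrate = 22.08/(target fraction) = 87.273 tonne/day.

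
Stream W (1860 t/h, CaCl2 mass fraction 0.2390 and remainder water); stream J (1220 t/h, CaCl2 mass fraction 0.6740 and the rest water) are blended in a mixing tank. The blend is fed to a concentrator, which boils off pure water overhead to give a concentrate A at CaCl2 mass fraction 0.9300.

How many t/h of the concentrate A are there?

1362 t/h

CaCl2 entering = 1860×0.239 + 1220×0.674 = 1266.8 t/h.
All CaCl2 reports to A, so A = 1266.8/0.930 = 1362.2 t/h.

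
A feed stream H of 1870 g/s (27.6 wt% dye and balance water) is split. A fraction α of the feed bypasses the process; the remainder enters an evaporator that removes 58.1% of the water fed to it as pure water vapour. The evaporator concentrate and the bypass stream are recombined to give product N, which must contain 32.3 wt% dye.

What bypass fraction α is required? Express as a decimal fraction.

0.654

All 1870×0.276 = 516.12 g/s of dye reaches N, so N = 516.12/0.323 = 1597.9 g/s and vapour = 272.11 g/s.
The evaporator receives (1−α)·1870 of feed at 0.724 water and removes 0.581 of that water:
0.581×0.724×(1−α)×1870 = 272.11
(1−α) = 272.11/786.6 = 0.3459;  α = 0.6541.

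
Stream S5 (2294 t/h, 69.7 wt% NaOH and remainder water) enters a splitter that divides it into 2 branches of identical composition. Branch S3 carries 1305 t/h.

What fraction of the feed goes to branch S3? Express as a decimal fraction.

0.569

Fraction to S3 = 1305/2294 = 0.5689.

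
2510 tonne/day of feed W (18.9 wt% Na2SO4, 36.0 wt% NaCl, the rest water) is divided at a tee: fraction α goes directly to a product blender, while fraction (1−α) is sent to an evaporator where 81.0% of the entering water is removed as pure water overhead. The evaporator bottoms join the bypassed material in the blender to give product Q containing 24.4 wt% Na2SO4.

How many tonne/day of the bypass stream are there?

All 2510×0.189 = 474.39 tonne/day of Na2SO4 reaches Q, so Q = 474.39/0.244 = 1944.2 tonne/day and vapour = 565.78 tonne/day.
The evaporator receives (1−α)·2510 of feed at 0.451 water and removes 0.810 of that water:
0.810×0.451×(1−α)×2510 = 565.78
(1−α) = 565.78/916.93 = 0.6170;  α = 0.3830.
Bypass flow = 0.3830×2510 = 961.24 tonne/day.

961.2 tonne/day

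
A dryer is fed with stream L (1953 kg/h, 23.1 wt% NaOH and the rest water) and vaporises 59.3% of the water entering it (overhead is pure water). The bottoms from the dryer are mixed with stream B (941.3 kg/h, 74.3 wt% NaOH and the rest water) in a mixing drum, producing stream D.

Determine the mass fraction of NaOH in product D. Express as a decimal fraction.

0.574

Vapour removed = 0.593×0.769×1953 = 890.6 kg/h; concentrate = 1062.4 kg/h.
NaOH reaching the mixer = 451.14 (from concentrate) + 941.3×0.743 = 1150.5 kg/h.
Product flow = 1062.4 + 941.3 = 2003.7 kg/h; NaOH fraction = 0.574.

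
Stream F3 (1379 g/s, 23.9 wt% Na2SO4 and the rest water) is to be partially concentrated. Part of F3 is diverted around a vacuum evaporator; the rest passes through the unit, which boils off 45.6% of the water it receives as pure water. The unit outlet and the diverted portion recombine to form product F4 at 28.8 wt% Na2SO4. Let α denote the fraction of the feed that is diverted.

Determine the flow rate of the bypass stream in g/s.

702.9 g/s

All 1379×0.239 = 329.58 g/s of Na2SO4 reaches F4, so F4 = 329.58/0.288 = 1144.4 g/s and vapour = 234.62 g/s.
The evaporator receives (1−α)·1379 of feed at 0.761 water and removes 0.456 of that water:
0.456×0.761×(1−α)×1379 = 234.62
(1−α) = 234.62/478.54 = 0.4903;  α = 0.5097.
Bypass flow = 0.5097×1379 = 702.89 g/s.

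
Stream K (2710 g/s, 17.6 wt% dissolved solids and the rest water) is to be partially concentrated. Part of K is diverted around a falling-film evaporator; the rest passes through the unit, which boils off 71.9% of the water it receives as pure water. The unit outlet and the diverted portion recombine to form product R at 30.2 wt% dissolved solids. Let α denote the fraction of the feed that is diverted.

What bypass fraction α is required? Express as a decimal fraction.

All 2710×0.176 = 476.96 g/s of dissolved solids reaches R, so R = 476.96/0.302 = 1579.3 g/s and vapour = 1130.7 g/s.
The evaporator receives (1−α)·2710 of feed at 0.824 water and removes 0.719 of that water:
0.719×0.824×(1−α)×2710 = 1130.7
(1−α) = 1130.7/1605.6 = 0.7042;  α = 0.2958.

0.296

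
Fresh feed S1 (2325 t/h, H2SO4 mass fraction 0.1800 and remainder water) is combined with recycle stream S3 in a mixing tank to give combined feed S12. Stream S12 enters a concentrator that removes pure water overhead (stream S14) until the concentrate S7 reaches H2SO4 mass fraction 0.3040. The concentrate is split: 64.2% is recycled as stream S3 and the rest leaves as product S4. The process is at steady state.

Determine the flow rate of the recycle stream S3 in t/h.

2469 t/h

Overall H2SO4 balance (none leaves overhead): H2SO4 in fresh feed = H2SO4 in product, i.e. 2325×0.180 = (1−0.642)·S7·0.304.
S7 = 418.5/(0.304×0.358) = 3845.4 t/h.
Recycle S3 = 0.642×3845.4 = 2468.7 t/h.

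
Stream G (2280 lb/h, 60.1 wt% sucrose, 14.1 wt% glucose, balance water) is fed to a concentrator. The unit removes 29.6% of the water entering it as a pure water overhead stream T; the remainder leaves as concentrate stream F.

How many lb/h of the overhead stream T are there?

water entering = 2280×0.258 = 588.24 lb/h; overhead removed = 0.296×588.24 = 174.12 lb/h.

174.1 lb/h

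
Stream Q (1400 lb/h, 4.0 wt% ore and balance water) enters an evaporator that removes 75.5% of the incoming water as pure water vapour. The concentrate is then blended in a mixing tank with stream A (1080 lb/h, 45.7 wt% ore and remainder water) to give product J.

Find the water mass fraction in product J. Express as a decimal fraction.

0.6249

Vapour removed = 0.755×0.960×1400 = 1014.7 lb/h; concentrate = 385.28 lb/h.
water reaching the mixer = 329.28 (from concentrate) + 1080×0.543 = 915.72 lb/h.
Product flow = 385.28 + 1080 = 1465.3 lb/h; water fraction = 0.6249.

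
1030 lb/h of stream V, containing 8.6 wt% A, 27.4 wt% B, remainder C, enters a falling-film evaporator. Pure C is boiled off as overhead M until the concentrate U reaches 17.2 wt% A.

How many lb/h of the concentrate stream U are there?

515 lb/h

A is conserved: 1030×0.086 = 88.58 lb/h all reports to the concentrate.
Concentrate = 88.58/(target fraction) = 515 lb/h.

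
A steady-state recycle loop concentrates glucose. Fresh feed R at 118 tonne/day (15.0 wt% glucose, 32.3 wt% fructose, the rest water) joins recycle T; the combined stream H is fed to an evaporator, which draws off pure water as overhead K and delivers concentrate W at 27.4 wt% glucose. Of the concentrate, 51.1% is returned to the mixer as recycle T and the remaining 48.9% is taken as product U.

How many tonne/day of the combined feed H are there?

185.5 tonne/day

Overall glucose balance (none leaves overhead): glucose in fresh feed = glucose in product, i.e. 118×0.150 = (1−0.511)·W·0.274.
W = 17.7/(0.274×0.489) = 132.1 tonne/day.
Recycle T = 0.511×132.1 = 67.505 tonne/day.
Combined feed H = 118 + 67.505 = 185.5 tonne/day.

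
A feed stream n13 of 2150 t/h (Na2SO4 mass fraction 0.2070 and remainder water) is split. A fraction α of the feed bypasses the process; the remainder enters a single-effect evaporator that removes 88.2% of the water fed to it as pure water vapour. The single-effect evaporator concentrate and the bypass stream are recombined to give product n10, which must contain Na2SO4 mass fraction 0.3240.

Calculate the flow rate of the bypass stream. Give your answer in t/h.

All 2150×0.207 = 445.05 t/h of Na2SO4 reaches n10, so n10 = 445.05/0.324 = 1373.6 t/h and vapour = 776.39 t/h.
The evaporator receives (1−α)·2150 of feed at 0.793 water and removes 0.882 of that water:
0.882×0.793×(1−α)×2150 = 776.39
(1−α) = 776.39/1503.8 = 0.5163;  α = 0.4837.
Bypass flow = 0.4837×2150 = 1040 t/h.

1040 t/h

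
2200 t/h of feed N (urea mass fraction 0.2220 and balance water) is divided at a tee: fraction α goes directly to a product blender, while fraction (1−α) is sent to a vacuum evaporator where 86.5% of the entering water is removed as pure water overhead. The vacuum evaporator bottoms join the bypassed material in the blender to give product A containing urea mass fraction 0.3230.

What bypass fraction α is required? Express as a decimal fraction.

0.535

All 2200×0.222 = 488.4 t/h of urea reaches A, so A = 488.4/0.323 = 1512.1 t/h and vapour = 687.93 t/h.
The evaporator receives (1−α)·2200 of feed at 0.778 water and removes 0.865 of that water:
0.865×0.778×(1−α)×2200 = 687.93
(1−α) = 687.93/1480.5 = 0.4646;  α = 0.5354.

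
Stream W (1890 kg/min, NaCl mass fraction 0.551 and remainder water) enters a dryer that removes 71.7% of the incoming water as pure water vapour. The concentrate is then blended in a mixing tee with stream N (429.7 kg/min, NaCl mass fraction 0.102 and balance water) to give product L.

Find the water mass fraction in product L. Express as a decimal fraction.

0.366

Vapour removed = 0.717×0.449×1890 = 608.45 kg/min; concentrate = 1281.5 kg/min.
water reaching the mixer = 240.16 (from concentrate) + 429.7×0.898 = 626.03 kg/min.
Product flow = 1281.5 + 429.7 = 1711.2 kg/min; water fraction = 0.366.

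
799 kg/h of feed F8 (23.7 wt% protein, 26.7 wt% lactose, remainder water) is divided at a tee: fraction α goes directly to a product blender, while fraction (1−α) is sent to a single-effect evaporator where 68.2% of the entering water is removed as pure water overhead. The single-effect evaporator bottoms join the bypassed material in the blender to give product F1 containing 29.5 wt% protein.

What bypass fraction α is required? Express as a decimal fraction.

All 799×0.237 = 189.36 kg/h of protein reaches F1, so F1 = 189.36/0.295 = 641.91 kg/h and vapour = 157.09 kg/h.
The evaporator receives (1−α)·799 of feed at 0.496 water and removes 0.682 of that water:
0.682×0.496×(1−α)×799 = 157.09
(1−α) = 157.09/270.28 = 0.5812;  α = 0.4188.

0.419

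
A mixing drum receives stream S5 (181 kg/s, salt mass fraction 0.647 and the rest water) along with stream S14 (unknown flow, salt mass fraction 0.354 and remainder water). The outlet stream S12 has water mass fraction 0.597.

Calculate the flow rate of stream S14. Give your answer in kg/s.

Let S14 be the unknown flow. Total out = 181 + S14.
water balance: 63.893 + 0.646·S14 = 0.597·(181 + S14)
(0.646 − 0.597)·S14 = 0.597×181 − 63.893 = 44.164
S14 = 44.164 / 0.049 = 901.31 kg/s

901.3 kg/s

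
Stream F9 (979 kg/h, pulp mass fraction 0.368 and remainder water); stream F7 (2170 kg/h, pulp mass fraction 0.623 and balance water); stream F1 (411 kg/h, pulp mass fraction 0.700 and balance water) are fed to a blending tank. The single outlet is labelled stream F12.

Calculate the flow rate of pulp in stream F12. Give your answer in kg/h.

pulp out = pulp in = 979×0.368 + 2170×0.623 + 411×0.700 = 1999.9 kg/h.

2000 kg/h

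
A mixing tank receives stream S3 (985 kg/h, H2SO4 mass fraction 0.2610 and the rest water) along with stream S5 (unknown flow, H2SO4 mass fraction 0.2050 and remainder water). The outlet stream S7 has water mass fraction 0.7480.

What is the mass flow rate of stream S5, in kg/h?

188.6 kg/h

Let S5 be the unknown flow. Total out = 985 + S5.
water balance: 727.91 + 0.795·S5 = 0.748·(985 + S5)
(0.795 − 0.748)·S5 = 0.748×985 − 727.91 = 8.865
S5 = 8.865 / 0.047 = 188.62 kg/h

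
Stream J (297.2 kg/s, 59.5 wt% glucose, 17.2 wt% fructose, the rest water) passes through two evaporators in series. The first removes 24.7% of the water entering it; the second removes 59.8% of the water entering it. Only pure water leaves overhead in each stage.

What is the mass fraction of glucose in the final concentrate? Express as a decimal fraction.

water in feed = 297.2×0.233 = 69.248 kg/s.
After stage 1: water left = (1−0.247)×69.248 = 52.143; stream total = 280.1 kg/s.
After stage 2: water left = (1−0.598)×52.143 = 20.962; final concentrate = 248.91 kg/s.
glucose fraction = 176.83/248.91 = 0.710.

0.710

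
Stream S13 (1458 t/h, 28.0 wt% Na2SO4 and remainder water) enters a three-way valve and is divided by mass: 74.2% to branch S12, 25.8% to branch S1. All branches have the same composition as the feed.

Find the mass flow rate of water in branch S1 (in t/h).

Branch S1 total = 0.258×1458 = 376.16 t/h.
water in S1 = 0.720×376.16 = 270.84 t/h.

270.8 t/h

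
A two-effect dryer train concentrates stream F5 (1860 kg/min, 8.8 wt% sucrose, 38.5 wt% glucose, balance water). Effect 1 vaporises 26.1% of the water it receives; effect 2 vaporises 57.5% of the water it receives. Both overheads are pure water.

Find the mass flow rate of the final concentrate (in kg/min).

1188 kg/min

water in feed = 1860×0.527 = 980.22 kg/min.
After stage 1: water left = (1−0.261)×980.22 = 724.38; stream total = 1604.2 kg/min.
After stage 2: water left = (1−0.575)×724.38 = 307.86; final concentrate = 1187.6 kg/min.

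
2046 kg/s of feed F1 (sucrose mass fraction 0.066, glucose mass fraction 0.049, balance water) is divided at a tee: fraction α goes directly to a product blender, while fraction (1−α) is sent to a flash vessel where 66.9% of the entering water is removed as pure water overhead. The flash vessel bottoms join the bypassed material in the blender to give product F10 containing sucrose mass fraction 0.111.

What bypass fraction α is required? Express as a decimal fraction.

0.315

All 2046×0.066 = 135.04 kg/s of sucrose reaches F10, so F10 = 135.04/0.111 = 1216.5 kg/s and vapour = 829.46 kg/s.
The evaporator receives (1−α)·2046 of feed at 0.885 water and removes 0.669 of that water:
0.669×0.885×(1−α)×2046 = 829.46
(1−α) = 829.46/1211.4 = 0.6847;  α = 0.3153.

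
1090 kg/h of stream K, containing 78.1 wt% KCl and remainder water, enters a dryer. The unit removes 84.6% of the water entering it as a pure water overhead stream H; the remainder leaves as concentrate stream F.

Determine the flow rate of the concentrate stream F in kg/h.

water entering = 1090×0.219 = 238.71 kg/h; overhead removed = 0.846×238.71 = 201.95 kg/h.
Concentrate = 1090 − 201.95 = 888.05 kg/h.

888.1 kg/h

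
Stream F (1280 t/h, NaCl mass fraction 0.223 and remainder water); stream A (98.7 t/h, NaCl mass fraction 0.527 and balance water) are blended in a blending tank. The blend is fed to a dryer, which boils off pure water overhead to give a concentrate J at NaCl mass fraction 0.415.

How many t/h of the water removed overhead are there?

NaCl entering = 1280×0.223 + 98.7×0.527 = 337.45 t/h.
All NaCl reports to J, so J = 337.45/0.415 = 813.14 t/h.
Total feed = 1378.7 t/h; overhead = 1378.7 − 813.14 = 565.56 t/h.

565.6 t/h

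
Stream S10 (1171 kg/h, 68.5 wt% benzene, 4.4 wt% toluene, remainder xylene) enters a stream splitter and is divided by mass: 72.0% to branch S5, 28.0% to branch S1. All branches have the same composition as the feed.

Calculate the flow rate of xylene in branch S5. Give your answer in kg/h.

228.5 kg/h

Branch S5 total = 0.720×1171 = 843.12 kg/h.
xylene in S5 = 0.271×843.12 = 228.49 kg/h.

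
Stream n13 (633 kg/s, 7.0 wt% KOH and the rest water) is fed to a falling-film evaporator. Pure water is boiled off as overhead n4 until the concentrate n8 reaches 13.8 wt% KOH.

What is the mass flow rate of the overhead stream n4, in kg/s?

KOH is conserved: 633×0.070 = 44.31 kg/s all reports to the concentrate.
Concentrate = 44.31/(target fraction) = 321.09 kg/s.
Overhead = 633 − 321.09 = 311.91 kg/s.

311.9 kg/s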